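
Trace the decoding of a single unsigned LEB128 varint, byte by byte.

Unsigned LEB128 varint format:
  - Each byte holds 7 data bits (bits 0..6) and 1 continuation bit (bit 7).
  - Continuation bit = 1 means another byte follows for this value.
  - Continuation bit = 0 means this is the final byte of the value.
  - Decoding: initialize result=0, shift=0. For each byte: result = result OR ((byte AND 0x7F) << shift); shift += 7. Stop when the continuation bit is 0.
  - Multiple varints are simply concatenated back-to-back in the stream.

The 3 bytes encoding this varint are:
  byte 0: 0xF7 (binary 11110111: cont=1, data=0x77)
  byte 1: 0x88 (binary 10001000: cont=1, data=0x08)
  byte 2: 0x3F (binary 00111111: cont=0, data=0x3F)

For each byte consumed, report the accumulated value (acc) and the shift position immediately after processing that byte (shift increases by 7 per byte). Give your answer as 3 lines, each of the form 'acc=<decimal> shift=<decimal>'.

byte 0=0xF7: payload=0x77=119, contrib = 119<<0 = 119; acc -> 119, shift -> 7
byte 1=0x88: payload=0x08=8, contrib = 8<<7 = 1024; acc -> 1143, shift -> 14
byte 2=0x3F: payload=0x3F=63, contrib = 63<<14 = 1032192; acc -> 1033335, shift -> 21

Answer: acc=119 shift=7
acc=1143 shift=14
acc=1033335 shift=21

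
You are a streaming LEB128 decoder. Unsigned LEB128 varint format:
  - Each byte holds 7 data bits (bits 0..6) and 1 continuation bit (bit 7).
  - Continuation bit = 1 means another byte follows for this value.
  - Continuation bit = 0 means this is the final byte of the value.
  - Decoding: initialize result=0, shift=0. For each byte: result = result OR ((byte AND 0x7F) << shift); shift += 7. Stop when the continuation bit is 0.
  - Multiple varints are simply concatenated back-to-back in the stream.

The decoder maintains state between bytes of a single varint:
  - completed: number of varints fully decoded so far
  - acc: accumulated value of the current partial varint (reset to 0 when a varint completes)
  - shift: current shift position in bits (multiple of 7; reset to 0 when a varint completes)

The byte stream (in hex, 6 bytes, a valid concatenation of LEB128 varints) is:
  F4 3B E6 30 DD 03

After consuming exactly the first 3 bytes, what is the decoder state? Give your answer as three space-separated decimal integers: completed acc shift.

Answer: 1 102 7

Derivation:
byte[0]=0xF4 cont=1 payload=0x74: acc |= 116<<0 -> completed=0 acc=116 shift=7
byte[1]=0x3B cont=0 payload=0x3B: varint #1 complete (value=7668); reset -> completed=1 acc=0 shift=0
byte[2]=0xE6 cont=1 payload=0x66: acc |= 102<<0 -> completed=1 acc=102 shift=7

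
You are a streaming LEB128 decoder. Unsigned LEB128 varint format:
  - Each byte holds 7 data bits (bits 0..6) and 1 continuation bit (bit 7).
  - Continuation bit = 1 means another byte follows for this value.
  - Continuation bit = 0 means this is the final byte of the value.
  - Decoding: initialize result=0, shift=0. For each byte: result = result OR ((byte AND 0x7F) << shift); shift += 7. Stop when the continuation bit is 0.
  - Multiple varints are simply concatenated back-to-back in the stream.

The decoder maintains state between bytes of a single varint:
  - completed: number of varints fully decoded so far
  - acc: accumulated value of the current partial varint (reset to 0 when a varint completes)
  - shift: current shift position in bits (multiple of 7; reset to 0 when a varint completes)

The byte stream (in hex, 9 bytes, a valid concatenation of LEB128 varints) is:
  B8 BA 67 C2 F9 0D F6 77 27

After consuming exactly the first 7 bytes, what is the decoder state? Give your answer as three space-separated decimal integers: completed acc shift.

byte[0]=0xB8 cont=1 payload=0x38: acc |= 56<<0 -> completed=0 acc=56 shift=7
byte[1]=0xBA cont=1 payload=0x3A: acc |= 58<<7 -> completed=0 acc=7480 shift=14
byte[2]=0x67 cont=0 payload=0x67: varint #1 complete (value=1695032); reset -> completed=1 acc=0 shift=0
byte[3]=0xC2 cont=1 payload=0x42: acc |= 66<<0 -> completed=1 acc=66 shift=7
byte[4]=0xF9 cont=1 payload=0x79: acc |= 121<<7 -> completed=1 acc=15554 shift=14
byte[5]=0x0D cont=0 payload=0x0D: varint #2 complete (value=228546); reset -> completed=2 acc=0 shift=0
byte[6]=0xF6 cont=1 payload=0x76: acc |= 118<<0 -> completed=2 acc=118 shift=7

Answer: 2 118 7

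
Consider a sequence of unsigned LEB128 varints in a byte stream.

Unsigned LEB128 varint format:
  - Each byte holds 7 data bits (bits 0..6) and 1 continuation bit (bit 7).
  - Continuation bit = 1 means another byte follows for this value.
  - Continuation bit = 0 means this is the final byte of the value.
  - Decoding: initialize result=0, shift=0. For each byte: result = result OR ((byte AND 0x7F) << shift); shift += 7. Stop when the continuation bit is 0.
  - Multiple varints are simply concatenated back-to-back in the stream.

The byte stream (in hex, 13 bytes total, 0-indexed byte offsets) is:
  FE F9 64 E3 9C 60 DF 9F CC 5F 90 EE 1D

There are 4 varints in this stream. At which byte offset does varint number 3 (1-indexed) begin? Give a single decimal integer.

  byte[0]=0xFE cont=1 payload=0x7E=126: acc |= 126<<0 -> acc=126 shift=7
  byte[1]=0xF9 cont=1 payload=0x79=121: acc |= 121<<7 -> acc=15614 shift=14
  byte[2]=0x64 cont=0 payload=0x64=100: acc |= 100<<14 -> acc=1654014 shift=21 [end]
Varint 1: bytes[0:3] = FE F9 64 -> value 1654014 (3 byte(s))
  byte[3]=0xE3 cont=1 payload=0x63=99: acc |= 99<<0 -> acc=99 shift=7
  byte[4]=0x9C cont=1 payload=0x1C=28: acc |= 28<<7 -> acc=3683 shift=14
  byte[5]=0x60 cont=0 payload=0x60=96: acc |= 96<<14 -> acc=1576547 shift=21 [end]
Varint 2: bytes[3:6] = E3 9C 60 -> value 1576547 (3 byte(s))
  byte[6]=0xDF cont=1 payload=0x5F=95: acc |= 95<<0 -> acc=95 shift=7
  byte[7]=0x9F cont=1 payload=0x1F=31: acc |= 31<<7 -> acc=4063 shift=14
  byte[8]=0xCC cont=1 payload=0x4C=76: acc |= 76<<14 -> acc=1249247 shift=21
  byte[9]=0x5F cont=0 payload=0x5F=95: acc |= 95<<21 -> acc=200478687 shift=28 [end]
Varint 3: bytes[6:10] = DF 9F CC 5F -> value 200478687 (4 byte(s))
  byte[10]=0x90 cont=1 payload=0x10=16: acc |= 16<<0 -> acc=16 shift=7
  byte[11]=0xEE cont=1 payload=0x6E=110: acc |= 110<<7 -> acc=14096 shift=14
  byte[12]=0x1D cont=0 payload=0x1D=29: acc |= 29<<14 -> acc=489232 shift=21 [end]
Varint 4: bytes[10:13] = 90 EE 1D -> value 489232 (3 byte(s))

Answer: 6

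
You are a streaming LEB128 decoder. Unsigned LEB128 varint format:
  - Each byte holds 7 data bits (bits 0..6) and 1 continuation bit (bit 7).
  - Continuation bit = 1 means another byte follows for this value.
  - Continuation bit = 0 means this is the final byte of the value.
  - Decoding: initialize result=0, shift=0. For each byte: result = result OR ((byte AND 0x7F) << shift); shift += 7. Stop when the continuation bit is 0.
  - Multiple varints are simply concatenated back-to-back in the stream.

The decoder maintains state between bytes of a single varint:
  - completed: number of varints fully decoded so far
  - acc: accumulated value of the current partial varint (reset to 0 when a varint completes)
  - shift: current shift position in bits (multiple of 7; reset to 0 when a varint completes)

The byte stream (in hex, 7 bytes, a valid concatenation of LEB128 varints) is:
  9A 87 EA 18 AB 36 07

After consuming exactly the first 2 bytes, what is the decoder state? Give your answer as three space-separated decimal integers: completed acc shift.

Answer: 0 922 14

Derivation:
byte[0]=0x9A cont=1 payload=0x1A: acc |= 26<<0 -> completed=0 acc=26 shift=7
byte[1]=0x87 cont=1 payload=0x07: acc |= 7<<7 -> completed=0 acc=922 shift=14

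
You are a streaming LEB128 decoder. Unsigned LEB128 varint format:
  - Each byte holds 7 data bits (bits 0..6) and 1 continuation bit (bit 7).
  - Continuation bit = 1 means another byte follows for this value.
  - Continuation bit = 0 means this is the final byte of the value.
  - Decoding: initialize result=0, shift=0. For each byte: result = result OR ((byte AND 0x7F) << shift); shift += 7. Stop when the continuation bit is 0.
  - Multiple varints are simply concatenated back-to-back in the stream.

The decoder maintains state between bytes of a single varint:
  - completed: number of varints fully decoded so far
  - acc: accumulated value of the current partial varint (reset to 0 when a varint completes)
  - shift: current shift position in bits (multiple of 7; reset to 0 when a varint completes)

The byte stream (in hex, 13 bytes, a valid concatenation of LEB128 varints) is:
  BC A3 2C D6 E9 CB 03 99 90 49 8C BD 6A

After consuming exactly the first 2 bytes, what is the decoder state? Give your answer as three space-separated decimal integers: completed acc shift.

Answer: 0 4540 14

Derivation:
byte[0]=0xBC cont=1 payload=0x3C: acc |= 60<<0 -> completed=0 acc=60 shift=7
byte[1]=0xA3 cont=1 payload=0x23: acc |= 35<<7 -> completed=0 acc=4540 shift=14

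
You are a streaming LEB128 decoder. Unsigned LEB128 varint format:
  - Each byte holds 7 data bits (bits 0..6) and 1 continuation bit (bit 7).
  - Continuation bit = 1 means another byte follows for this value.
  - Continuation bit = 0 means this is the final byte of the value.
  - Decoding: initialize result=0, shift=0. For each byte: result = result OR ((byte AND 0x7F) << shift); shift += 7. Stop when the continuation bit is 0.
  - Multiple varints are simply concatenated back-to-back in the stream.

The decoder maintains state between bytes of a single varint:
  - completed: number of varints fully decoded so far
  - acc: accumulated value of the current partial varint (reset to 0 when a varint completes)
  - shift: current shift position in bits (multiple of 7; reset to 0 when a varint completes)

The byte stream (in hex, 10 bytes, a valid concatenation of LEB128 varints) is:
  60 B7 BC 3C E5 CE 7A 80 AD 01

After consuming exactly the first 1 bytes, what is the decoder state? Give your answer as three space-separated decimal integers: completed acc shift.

Answer: 1 0 0

Derivation:
byte[0]=0x60 cont=0 payload=0x60: varint #1 complete (value=96); reset -> completed=1 acc=0 shift=0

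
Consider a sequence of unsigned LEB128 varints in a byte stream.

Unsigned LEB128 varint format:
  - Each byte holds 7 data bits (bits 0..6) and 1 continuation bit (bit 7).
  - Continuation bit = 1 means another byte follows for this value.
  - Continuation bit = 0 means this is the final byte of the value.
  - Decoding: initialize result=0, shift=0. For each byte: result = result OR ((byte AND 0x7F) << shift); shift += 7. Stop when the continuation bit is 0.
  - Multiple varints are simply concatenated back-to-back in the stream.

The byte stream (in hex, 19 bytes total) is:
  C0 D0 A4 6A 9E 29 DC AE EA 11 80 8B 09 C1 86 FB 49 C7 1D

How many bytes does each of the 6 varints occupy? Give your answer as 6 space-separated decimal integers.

  byte[0]=0xC0 cont=1 payload=0x40=64: acc |= 64<<0 -> acc=64 shift=7
  byte[1]=0xD0 cont=1 payload=0x50=80: acc |= 80<<7 -> acc=10304 shift=14
  byte[2]=0xA4 cont=1 payload=0x24=36: acc |= 36<<14 -> acc=600128 shift=21
  byte[3]=0x6A cont=0 payload=0x6A=106: acc |= 106<<21 -> acc=222898240 shift=28 [end]
Varint 1: bytes[0:4] = C0 D0 A4 6A -> value 222898240 (4 byte(s))
  byte[4]=0x9E cont=1 payload=0x1E=30: acc |= 30<<0 -> acc=30 shift=7
  byte[5]=0x29 cont=0 payload=0x29=41: acc |= 41<<7 -> acc=5278 shift=14 [end]
Varint 2: bytes[4:6] = 9E 29 -> value 5278 (2 byte(s))
  byte[6]=0xDC cont=1 payload=0x5C=92: acc |= 92<<0 -> acc=92 shift=7
  byte[7]=0xAE cont=1 payload=0x2E=46: acc |= 46<<7 -> acc=5980 shift=14
  byte[8]=0xEA cont=1 payload=0x6A=106: acc |= 106<<14 -> acc=1742684 shift=21
  byte[9]=0x11 cont=0 payload=0x11=17: acc |= 17<<21 -> acc=37394268 shift=28 [end]
Varint 3: bytes[6:10] = DC AE EA 11 -> value 37394268 (4 byte(s))
  byte[10]=0x80 cont=1 payload=0x00=0: acc |= 0<<0 -> acc=0 shift=7
  byte[11]=0x8B cont=1 payload=0x0B=11: acc |= 11<<7 -> acc=1408 shift=14
  byte[12]=0x09 cont=0 payload=0x09=9: acc |= 9<<14 -> acc=148864 shift=21 [end]
Varint 4: bytes[10:13] = 80 8B 09 -> value 148864 (3 byte(s))
  byte[13]=0xC1 cont=1 payload=0x41=65: acc |= 65<<0 -> acc=65 shift=7
  byte[14]=0x86 cont=1 payload=0x06=6: acc |= 6<<7 -> acc=833 shift=14
  byte[15]=0xFB cont=1 payload=0x7B=123: acc |= 123<<14 -> acc=2016065 shift=21
  byte[16]=0x49 cont=0 payload=0x49=73: acc |= 73<<21 -> acc=155108161 shift=28 [end]
Varint 5: bytes[13:17] = C1 86 FB 49 -> value 155108161 (4 byte(s))
  byte[17]=0xC7 cont=1 payload=0x47=71: acc |= 71<<0 -> acc=71 shift=7
  byte[18]=0x1D cont=0 payload=0x1D=29: acc |= 29<<7 -> acc=3783 shift=14 [end]
Varint 6: bytes[17:19] = C7 1D -> value 3783 (2 byte(s))

Answer: 4 2 4 3 4 2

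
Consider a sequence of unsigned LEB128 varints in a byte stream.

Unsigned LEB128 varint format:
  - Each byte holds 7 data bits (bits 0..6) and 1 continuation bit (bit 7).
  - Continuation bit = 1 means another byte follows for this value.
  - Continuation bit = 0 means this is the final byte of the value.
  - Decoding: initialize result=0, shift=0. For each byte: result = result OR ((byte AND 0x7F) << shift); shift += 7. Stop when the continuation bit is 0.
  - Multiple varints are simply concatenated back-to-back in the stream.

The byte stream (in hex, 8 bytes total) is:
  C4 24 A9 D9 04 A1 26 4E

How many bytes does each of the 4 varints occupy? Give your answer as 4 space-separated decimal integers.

  byte[0]=0xC4 cont=1 payload=0x44=68: acc |= 68<<0 -> acc=68 shift=7
  byte[1]=0x24 cont=0 payload=0x24=36: acc |= 36<<7 -> acc=4676 shift=14 [end]
Varint 1: bytes[0:2] = C4 24 -> value 4676 (2 byte(s))
  byte[2]=0xA9 cont=1 payload=0x29=41: acc |= 41<<0 -> acc=41 shift=7
  byte[3]=0xD9 cont=1 payload=0x59=89: acc |= 89<<7 -> acc=11433 shift=14
  byte[4]=0x04 cont=0 payload=0x04=4: acc |= 4<<14 -> acc=76969 shift=21 [end]
Varint 2: bytes[2:5] = A9 D9 04 -> value 76969 (3 byte(s))
  byte[5]=0xA1 cont=1 payload=0x21=33: acc |= 33<<0 -> acc=33 shift=7
  byte[6]=0x26 cont=0 payload=0x26=38: acc |= 38<<7 -> acc=4897 shift=14 [end]
Varint 3: bytes[5:7] = A1 26 -> value 4897 (2 byte(s))
  byte[7]=0x4E cont=0 payload=0x4E=78: acc |= 78<<0 -> acc=78 shift=7 [end]
Varint 4: bytes[7:8] = 4E -> value 78 (1 byte(s))

Answer: 2 3 2 1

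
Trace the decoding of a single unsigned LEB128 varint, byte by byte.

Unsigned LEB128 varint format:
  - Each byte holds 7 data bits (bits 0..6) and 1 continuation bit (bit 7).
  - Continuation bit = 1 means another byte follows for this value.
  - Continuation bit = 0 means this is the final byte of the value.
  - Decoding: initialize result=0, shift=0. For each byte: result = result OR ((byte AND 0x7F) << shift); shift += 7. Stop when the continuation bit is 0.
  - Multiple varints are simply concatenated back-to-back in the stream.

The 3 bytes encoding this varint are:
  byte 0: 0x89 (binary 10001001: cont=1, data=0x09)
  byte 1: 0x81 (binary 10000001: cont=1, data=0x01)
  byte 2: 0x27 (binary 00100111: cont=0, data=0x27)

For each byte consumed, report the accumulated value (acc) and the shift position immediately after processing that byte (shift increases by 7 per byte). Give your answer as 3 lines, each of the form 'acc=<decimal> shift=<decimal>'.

Answer: acc=9 shift=7
acc=137 shift=14
acc=639113 shift=21

Derivation:
byte 0=0x89: payload=0x09=9, contrib = 9<<0 = 9; acc -> 9, shift -> 7
byte 1=0x81: payload=0x01=1, contrib = 1<<7 = 128; acc -> 137, shift -> 14
byte 2=0x27: payload=0x27=39, contrib = 39<<14 = 638976; acc -> 639113, shift -> 21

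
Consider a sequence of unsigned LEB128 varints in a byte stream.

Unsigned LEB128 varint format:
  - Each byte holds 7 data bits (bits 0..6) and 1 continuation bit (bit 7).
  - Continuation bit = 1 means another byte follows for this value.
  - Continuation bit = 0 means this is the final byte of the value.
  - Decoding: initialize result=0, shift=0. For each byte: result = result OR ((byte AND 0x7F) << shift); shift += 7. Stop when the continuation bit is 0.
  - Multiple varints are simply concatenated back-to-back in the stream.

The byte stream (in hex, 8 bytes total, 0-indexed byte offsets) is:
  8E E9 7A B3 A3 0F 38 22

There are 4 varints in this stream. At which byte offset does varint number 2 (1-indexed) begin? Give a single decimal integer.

  byte[0]=0x8E cont=1 payload=0x0E=14: acc |= 14<<0 -> acc=14 shift=7
  byte[1]=0xE9 cont=1 payload=0x69=105: acc |= 105<<7 -> acc=13454 shift=14
  byte[2]=0x7A cont=0 payload=0x7A=122: acc |= 122<<14 -> acc=2012302 shift=21 [end]
Varint 1: bytes[0:3] = 8E E9 7A -> value 2012302 (3 byte(s))
  byte[3]=0xB3 cont=1 payload=0x33=51: acc |= 51<<0 -> acc=51 shift=7
  byte[4]=0xA3 cont=1 payload=0x23=35: acc |= 35<<7 -> acc=4531 shift=14
  byte[5]=0x0F cont=0 payload=0x0F=15: acc |= 15<<14 -> acc=250291 shift=21 [end]
Varint 2: bytes[3:6] = B3 A3 0F -> value 250291 (3 byte(s))
  byte[6]=0x38 cont=0 payload=0x38=56: acc |= 56<<0 -> acc=56 shift=7 [end]
Varint 3: bytes[6:7] = 38 -> value 56 (1 byte(s))
  byte[7]=0x22 cont=0 payload=0x22=34: acc |= 34<<0 -> acc=34 shift=7 [end]
Varint 4: bytes[7:8] = 22 -> value 34 (1 byte(s))

Answer: 3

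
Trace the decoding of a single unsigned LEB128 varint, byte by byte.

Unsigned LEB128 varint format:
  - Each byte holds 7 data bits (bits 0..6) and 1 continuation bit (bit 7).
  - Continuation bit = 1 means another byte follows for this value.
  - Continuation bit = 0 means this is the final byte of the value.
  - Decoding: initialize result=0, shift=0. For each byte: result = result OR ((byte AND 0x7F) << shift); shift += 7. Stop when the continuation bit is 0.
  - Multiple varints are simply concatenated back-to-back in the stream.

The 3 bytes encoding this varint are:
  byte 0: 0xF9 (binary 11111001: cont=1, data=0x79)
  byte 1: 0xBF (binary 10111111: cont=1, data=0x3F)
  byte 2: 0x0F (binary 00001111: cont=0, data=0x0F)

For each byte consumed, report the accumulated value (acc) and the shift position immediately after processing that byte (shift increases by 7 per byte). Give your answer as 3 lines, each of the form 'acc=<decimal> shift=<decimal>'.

byte 0=0xF9: payload=0x79=121, contrib = 121<<0 = 121; acc -> 121, shift -> 7
byte 1=0xBF: payload=0x3F=63, contrib = 63<<7 = 8064; acc -> 8185, shift -> 14
byte 2=0x0F: payload=0x0F=15, contrib = 15<<14 = 245760; acc -> 253945, shift -> 21

Answer: acc=121 shift=7
acc=8185 shift=14
acc=253945 shift=21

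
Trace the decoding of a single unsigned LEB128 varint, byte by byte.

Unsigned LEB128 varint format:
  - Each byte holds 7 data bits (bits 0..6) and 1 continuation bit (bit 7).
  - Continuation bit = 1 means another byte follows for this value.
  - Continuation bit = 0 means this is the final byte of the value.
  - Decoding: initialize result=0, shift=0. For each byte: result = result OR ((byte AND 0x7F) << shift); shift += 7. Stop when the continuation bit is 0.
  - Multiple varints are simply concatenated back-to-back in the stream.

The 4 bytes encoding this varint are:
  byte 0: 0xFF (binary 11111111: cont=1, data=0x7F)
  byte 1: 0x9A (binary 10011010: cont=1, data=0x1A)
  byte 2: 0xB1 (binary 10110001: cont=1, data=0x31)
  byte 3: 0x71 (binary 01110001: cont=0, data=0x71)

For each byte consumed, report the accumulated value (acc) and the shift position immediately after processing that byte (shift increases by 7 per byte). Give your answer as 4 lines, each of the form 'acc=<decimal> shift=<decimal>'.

Answer: acc=127 shift=7
acc=3455 shift=14
acc=806271 shift=21
acc=237784447 shift=28

Derivation:
byte 0=0xFF: payload=0x7F=127, contrib = 127<<0 = 127; acc -> 127, shift -> 7
byte 1=0x9A: payload=0x1A=26, contrib = 26<<7 = 3328; acc -> 3455, shift -> 14
byte 2=0xB1: payload=0x31=49, contrib = 49<<14 = 802816; acc -> 806271, shift -> 21
byte 3=0x71: payload=0x71=113, contrib = 113<<21 = 236978176; acc -> 237784447, shift -> 28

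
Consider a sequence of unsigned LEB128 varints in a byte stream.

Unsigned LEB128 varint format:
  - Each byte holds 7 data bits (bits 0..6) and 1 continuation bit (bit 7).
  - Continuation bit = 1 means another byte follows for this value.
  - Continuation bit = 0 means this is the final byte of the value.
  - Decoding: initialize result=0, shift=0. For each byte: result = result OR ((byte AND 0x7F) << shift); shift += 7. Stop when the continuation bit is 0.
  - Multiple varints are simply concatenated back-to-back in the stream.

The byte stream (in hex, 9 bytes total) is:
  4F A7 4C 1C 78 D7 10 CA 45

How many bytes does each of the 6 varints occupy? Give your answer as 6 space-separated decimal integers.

Answer: 1 2 1 1 2 2

Derivation:
  byte[0]=0x4F cont=0 payload=0x4F=79: acc |= 79<<0 -> acc=79 shift=7 [end]
Varint 1: bytes[0:1] = 4F -> value 79 (1 byte(s))
  byte[1]=0xA7 cont=1 payload=0x27=39: acc |= 39<<0 -> acc=39 shift=7
  byte[2]=0x4C cont=0 payload=0x4C=76: acc |= 76<<7 -> acc=9767 shift=14 [end]
Varint 2: bytes[1:3] = A7 4C -> value 9767 (2 byte(s))
  byte[3]=0x1C cont=0 payload=0x1C=28: acc |= 28<<0 -> acc=28 shift=7 [end]
Varint 3: bytes[3:4] = 1C -> value 28 (1 byte(s))
  byte[4]=0x78 cont=0 payload=0x78=120: acc |= 120<<0 -> acc=120 shift=7 [end]
Varint 4: bytes[4:5] = 78 -> value 120 (1 byte(s))
  byte[5]=0xD7 cont=1 payload=0x57=87: acc |= 87<<0 -> acc=87 shift=7
  byte[6]=0x10 cont=0 payload=0x10=16: acc |= 16<<7 -> acc=2135 shift=14 [end]
Varint 5: bytes[5:7] = D7 10 -> value 2135 (2 byte(s))
  byte[7]=0xCA cont=1 payload=0x4A=74: acc |= 74<<0 -> acc=74 shift=7
  byte[8]=0x45 cont=0 payload=0x45=69: acc |= 69<<7 -> acc=8906 shift=14 [end]
Varint 6: bytes[7:9] = CA 45 -> value 8906 (2 byte(s))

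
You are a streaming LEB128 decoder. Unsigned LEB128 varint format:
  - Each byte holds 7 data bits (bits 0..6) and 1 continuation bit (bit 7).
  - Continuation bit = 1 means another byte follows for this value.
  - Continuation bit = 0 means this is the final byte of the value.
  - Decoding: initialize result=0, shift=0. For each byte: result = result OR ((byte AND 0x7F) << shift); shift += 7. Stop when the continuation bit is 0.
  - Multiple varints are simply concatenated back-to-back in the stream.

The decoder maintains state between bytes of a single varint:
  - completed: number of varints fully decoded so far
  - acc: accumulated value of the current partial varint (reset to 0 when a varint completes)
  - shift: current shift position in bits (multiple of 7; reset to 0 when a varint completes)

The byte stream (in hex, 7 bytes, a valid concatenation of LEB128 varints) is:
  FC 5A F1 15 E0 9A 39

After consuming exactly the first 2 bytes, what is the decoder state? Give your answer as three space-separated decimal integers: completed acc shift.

byte[0]=0xFC cont=1 payload=0x7C: acc |= 124<<0 -> completed=0 acc=124 shift=7
byte[1]=0x5A cont=0 payload=0x5A: varint #1 complete (value=11644); reset -> completed=1 acc=0 shift=0

Answer: 1 0 0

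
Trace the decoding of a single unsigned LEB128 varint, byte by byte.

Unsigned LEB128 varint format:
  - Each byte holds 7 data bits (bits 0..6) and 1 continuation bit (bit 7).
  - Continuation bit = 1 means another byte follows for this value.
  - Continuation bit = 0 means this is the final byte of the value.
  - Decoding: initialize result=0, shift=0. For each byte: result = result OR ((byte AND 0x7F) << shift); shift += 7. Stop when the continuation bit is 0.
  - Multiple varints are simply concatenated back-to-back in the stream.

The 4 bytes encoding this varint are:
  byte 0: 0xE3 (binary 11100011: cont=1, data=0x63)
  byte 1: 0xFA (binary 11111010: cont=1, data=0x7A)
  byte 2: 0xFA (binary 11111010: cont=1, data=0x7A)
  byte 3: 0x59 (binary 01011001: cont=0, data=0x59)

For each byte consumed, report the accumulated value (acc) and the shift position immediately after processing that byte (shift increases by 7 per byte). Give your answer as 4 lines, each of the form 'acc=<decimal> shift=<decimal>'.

Answer: acc=99 shift=7
acc=15715 shift=14
acc=2014563 shift=21
acc=188661091 shift=28

Derivation:
byte 0=0xE3: payload=0x63=99, contrib = 99<<0 = 99; acc -> 99, shift -> 7
byte 1=0xFA: payload=0x7A=122, contrib = 122<<7 = 15616; acc -> 15715, shift -> 14
byte 2=0xFA: payload=0x7A=122, contrib = 122<<14 = 1998848; acc -> 2014563, shift -> 21
byte 3=0x59: payload=0x59=89, contrib = 89<<21 = 186646528; acc -> 188661091, shift -> 28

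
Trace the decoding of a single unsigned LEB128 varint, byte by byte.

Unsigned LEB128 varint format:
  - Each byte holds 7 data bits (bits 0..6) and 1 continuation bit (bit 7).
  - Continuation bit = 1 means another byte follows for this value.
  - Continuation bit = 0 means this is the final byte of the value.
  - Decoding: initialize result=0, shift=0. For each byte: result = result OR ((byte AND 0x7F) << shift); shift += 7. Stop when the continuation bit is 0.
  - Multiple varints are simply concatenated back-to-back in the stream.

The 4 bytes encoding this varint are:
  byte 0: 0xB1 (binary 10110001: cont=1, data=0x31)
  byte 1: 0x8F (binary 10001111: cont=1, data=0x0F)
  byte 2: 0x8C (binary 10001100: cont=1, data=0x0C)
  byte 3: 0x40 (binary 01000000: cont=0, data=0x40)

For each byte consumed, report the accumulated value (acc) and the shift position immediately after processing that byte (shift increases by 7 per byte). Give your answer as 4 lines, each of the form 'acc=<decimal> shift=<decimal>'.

Answer: acc=49 shift=7
acc=1969 shift=14
acc=198577 shift=21
acc=134416305 shift=28

Derivation:
byte 0=0xB1: payload=0x31=49, contrib = 49<<0 = 49; acc -> 49, shift -> 7
byte 1=0x8F: payload=0x0F=15, contrib = 15<<7 = 1920; acc -> 1969, shift -> 14
byte 2=0x8C: payload=0x0C=12, contrib = 12<<14 = 196608; acc -> 198577, shift -> 21
byte 3=0x40: payload=0x40=64, contrib = 64<<21 = 134217728; acc -> 134416305, shift -> 28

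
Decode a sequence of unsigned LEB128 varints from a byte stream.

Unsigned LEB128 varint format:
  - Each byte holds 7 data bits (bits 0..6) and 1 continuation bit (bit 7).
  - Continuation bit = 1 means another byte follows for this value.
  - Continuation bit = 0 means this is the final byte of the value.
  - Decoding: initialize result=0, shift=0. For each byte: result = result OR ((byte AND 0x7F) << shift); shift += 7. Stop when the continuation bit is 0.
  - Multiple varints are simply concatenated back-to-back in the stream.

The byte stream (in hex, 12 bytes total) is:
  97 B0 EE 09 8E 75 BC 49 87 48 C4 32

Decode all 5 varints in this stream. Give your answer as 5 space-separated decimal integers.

Answer: 20682775 14990 9404 9223 6468

Derivation:
  byte[0]=0x97 cont=1 payload=0x17=23: acc |= 23<<0 -> acc=23 shift=7
  byte[1]=0xB0 cont=1 payload=0x30=48: acc |= 48<<7 -> acc=6167 shift=14
  byte[2]=0xEE cont=1 payload=0x6E=110: acc |= 110<<14 -> acc=1808407 shift=21
  byte[3]=0x09 cont=0 payload=0x09=9: acc |= 9<<21 -> acc=20682775 shift=28 [end]
Varint 1: bytes[0:4] = 97 B0 EE 09 -> value 20682775 (4 byte(s))
  byte[4]=0x8E cont=1 payload=0x0E=14: acc |= 14<<0 -> acc=14 shift=7
  byte[5]=0x75 cont=0 payload=0x75=117: acc |= 117<<7 -> acc=14990 shift=14 [end]
Varint 2: bytes[4:6] = 8E 75 -> value 14990 (2 byte(s))
  byte[6]=0xBC cont=1 payload=0x3C=60: acc |= 60<<0 -> acc=60 shift=7
  byte[7]=0x49 cont=0 payload=0x49=73: acc |= 73<<7 -> acc=9404 shift=14 [end]
Varint 3: bytes[6:8] = BC 49 -> value 9404 (2 byte(s))
  byte[8]=0x87 cont=1 payload=0x07=7: acc |= 7<<0 -> acc=7 shift=7
  byte[9]=0x48 cont=0 payload=0x48=72: acc |= 72<<7 -> acc=9223 shift=14 [end]
Varint 4: bytes[8:10] = 87 48 -> value 9223 (2 byte(s))
  byte[10]=0xC4 cont=1 payload=0x44=68: acc |= 68<<0 -> acc=68 shift=7
  byte[11]=0x32 cont=0 payload=0x32=50: acc |= 50<<7 -> acc=6468 shift=14 [end]
Varint 5: bytes[10:12] = C4 32 -> value 6468 (2 byte(s))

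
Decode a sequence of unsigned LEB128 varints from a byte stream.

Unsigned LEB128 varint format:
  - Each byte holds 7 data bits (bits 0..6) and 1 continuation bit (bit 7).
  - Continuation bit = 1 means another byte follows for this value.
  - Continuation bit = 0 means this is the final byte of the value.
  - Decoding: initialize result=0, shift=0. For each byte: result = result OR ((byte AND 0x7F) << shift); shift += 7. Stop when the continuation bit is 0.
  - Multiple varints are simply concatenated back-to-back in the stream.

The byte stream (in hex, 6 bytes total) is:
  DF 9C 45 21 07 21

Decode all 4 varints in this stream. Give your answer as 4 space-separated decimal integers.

Answer: 1134175 33 7 33

Derivation:
  byte[0]=0xDF cont=1 payload=0x5F=95: acc |= 95<<0 -> acc=95 shift=7
  byte[1]=0x9C cont=1 payload=0x1C=28: acc |= 28<<7 -> acc=3679 shift=14
  byte[2]=0x45 cont=0 payload=0x45=69: acc |= 69<<14 -> acc=1134175 shift=21 [end]
Varint 1: bytes[0:3] = DF 9C 45 -> value 1134175 (3 byte(s))
  byte[3]=0x21 cont=0 payload=0x21=33: acc |= 33<<0 -> acc=33 shift=7 [end]
Varint 2: bytes[3:4] = 21 -> value 33 (1 byte(s))
  byte[4]=0x07 cont=0 payload=0x07=7: acc |= 7<<0 -> acc=7 shift=7 [end]
Varint 3: bytes[4:5] = 07 -> value 7 (1 byte(s))
  byte[5]=0x21 cont=0 payload=0x21=33: acc |= 33<<0 -> acc=33 shift=7 [end]
Varint 4: bytes[5:6] = 21 -> value 33 (1 byte(s))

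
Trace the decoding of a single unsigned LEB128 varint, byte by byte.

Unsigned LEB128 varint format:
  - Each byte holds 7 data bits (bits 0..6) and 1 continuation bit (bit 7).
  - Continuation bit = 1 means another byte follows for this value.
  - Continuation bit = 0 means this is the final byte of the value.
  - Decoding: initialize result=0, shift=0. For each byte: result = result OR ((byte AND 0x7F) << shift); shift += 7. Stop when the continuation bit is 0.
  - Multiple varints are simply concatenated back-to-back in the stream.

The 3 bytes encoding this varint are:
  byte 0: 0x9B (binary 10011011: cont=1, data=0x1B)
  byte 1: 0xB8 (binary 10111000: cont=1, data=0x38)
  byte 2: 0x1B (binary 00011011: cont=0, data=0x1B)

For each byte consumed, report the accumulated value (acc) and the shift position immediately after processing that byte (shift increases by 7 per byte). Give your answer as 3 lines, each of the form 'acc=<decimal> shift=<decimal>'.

Answer: acc=27 shift=7
acc=7195 shift=14
acc=449563 shift=21

Derivation:
byte 0=0x9B: payload=0x1B=27, contrib = 27<<0 = 27; acc -> 27, shift -> 7
byte 1=0xB8: payload=0x38=56, contrib = 56<<7 = 7168; acc -> 7195, shift -> 14
byte 2=0x1B: payload=0x1B=27, contrib = 27<<14 = 442368; acc -> 449563, shift -> 21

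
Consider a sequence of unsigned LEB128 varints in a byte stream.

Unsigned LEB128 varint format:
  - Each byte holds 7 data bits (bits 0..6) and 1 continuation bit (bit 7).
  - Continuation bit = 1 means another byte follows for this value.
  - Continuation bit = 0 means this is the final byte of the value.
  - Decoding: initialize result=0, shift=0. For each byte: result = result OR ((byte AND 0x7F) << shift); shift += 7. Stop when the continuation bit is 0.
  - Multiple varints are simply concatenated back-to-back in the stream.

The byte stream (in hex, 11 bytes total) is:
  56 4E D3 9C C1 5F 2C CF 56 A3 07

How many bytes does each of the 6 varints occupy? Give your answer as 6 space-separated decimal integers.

  byte[0]=0x56 cont=0 payload=0x56=86: acc |= 86<<0 -> acc=86 shift=7 [end]
Varint 1: bytes[0:1] = 56 -> value 86 (1 byte(s))
  byte[1]=0x4E cont=0 payload=0x4E=78: acc |= 78<<0 -> acc=78 shift=7 [end]
Varint 2: bytes[1:2] = 4E -> value 78 (1 byte(s))
  byte[2]=0xD3 cont=1 payload=0x53=83: acc |= 83<<0 -> acc=83 shift=7
  byte[3]=0x9C cont=1 payload=0x1C=28: acc |= 28<<7 -> acc=3667 shift=14
  byte[4]=0xC1 cont=1 payload=0x41=65: acc |= 65<<14 -> acc=1068627 shift=21
  byte[5]=0x5F cont=0 payload=0x5F=95: acc |= 95<<21 -> acc=200298067 shift=28 [end]
Varint 3: bytes[2:6] = D3 9C C1 5F -> value 200298067 (4 byte(s))
  byte[6]=0x2C cont=0 payload=0x2C=44: acc |= 44<<0 -> acc=44 shift=7 [end]
Varint 4: bytes[6:7] = 2C -> value 44 (1 byte(s))
  byte[7]=0xCF cont=1 payload=0x4F=79: acc |= 79<<0 -> acc=79 shift=7
  byte[8]=0x56 cont=0 payload=0x56=86: acc |= 86<<7 -> acc=11087 shift=14 [end]
Varint 5: bytes[7:9] = CF 56 -> value 11087 (2 byte(s))
  byte[9]=0xA3 cont=1 payload=0x23=35: acc |= 35<<0 -> acc=35 shift=7
  byte[10]=0x07 cont=0 payload=0x07=7: acc |= 7<<7 -> acc=931 shift=14 [end]
Varint 6: bytes[9:11] = A3 07 -> value 931 (2 byte(s))

Answer: 1 1 4 1 2 2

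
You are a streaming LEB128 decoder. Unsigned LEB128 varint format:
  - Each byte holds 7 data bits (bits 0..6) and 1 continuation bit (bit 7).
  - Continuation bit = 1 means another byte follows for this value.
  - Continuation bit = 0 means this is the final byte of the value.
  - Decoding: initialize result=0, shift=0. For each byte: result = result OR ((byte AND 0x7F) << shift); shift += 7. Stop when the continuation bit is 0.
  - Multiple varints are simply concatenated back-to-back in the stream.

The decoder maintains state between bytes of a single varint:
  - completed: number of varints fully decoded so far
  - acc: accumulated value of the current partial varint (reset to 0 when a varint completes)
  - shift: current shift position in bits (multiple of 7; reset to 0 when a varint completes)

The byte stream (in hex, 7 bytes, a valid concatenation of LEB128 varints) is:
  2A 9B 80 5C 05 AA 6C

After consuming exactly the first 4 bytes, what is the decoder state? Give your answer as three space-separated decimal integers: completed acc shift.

byte[0]=0x2A cont=0 payload=0x2A: varint #1 complete (value=42); reset -> completed=1 acc=0 shift=0
byte[1]=0x9B cont=1 payload=0x1B: acc |= 27<<0 -> completed=1 acc=27 shift=7
byte[2]=0x80 cont=1 payload=0x00: acc |= 0<<7 -> completed=1 acc=27 shift=14
byte[3]=0x5C cont=0 payload=0x5C: varint #2 complete (value=1507355); reset -> completed=2 acc=0 shift=0

Answer: 2 0 0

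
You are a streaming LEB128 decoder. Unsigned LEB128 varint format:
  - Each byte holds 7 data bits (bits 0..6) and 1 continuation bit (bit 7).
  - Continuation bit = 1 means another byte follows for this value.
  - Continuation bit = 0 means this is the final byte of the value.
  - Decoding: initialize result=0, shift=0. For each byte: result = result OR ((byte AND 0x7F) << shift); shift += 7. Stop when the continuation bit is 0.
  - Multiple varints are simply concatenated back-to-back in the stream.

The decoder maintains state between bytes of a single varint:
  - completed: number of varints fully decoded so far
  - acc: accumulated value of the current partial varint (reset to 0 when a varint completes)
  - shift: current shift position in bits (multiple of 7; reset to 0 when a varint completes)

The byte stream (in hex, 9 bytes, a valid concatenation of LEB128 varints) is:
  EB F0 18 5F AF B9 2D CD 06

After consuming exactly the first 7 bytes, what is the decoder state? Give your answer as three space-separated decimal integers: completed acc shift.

byte[0]=0xEB cont=1 payload=0x6B: acc |= 107<<0 -> completed=0 acc=107 shift=7
byte[1]=0xF0 cont=1 payload=0x70: acc |= 112<<7 -> completed=0 acc=14443 shift=14
byte[2]=0x18 cont=0 payload=0x18: varint #1 complete (value=407659); reset -> completed=1 acc=0 shift=0
byte[3]=0x5F cont=0 payload=0x5F: varint #2 complete (value=95); reset -> completed=2 acc=0 shift=0
byte[4]=0xAF cont=1 payload=0x2F: acc |= 47<<0 -> completed=2 acc=47 shift=7
byte[5]=0xB9 cont=1 payload=0x39: acc |= 57<<7 -> completed=2 acc=7343 shift=14
byte[6]=0x2D cont=0 payload=0x2D: varint #3 complete (value=744623); reset -> completed=3 acc=0 shift=0

Answer: 3 0 0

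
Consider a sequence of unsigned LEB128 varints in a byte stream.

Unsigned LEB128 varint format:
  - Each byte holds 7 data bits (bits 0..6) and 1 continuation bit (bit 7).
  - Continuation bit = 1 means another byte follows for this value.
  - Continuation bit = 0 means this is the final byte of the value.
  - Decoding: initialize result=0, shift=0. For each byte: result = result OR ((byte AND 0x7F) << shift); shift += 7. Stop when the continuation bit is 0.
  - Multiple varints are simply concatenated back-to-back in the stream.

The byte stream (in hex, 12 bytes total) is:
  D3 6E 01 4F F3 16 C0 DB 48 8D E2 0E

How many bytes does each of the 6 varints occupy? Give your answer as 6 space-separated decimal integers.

Answer: 2 1 1 2 3 3

Derivation:
  byte[0]=0xD3 cont=1 payload=0x53=83: acc |= 83<<0 -> acc=83 shift=7
  byte[1]=0x6E cont=0 payload=0x6E=110: acc |= 110<<7 -> acc=14163 shift=14 [end]
Varint 1: bytes[0:2] = D3 6E -> value 14163 (2 byte(s))
  byte[2]=0x01 cont=0 payload=0x01=1: acc |= 1<<0 -> acc=1 shift=7 [end]
Varint 2: bytes[2:3] = 01 -> value 1 (1 byte(s))
  byte[3]=0x4F cont=0 payload=0x4F=79: acc |= 79<<0 -> acc=79 shift=7 [end]
Varint 3: bytes[3:4] = 4F -> value 79 (1 byte(s))
  byte[4]=0xF3 cont=1 payload=0x73=115: acc |= 115<<0 -> acc=115 shift=7
  byte[5]=0x16 cont=0 payload=0x16=22: acc |= 22<<7 -> acc=2931 shift=14 [end]
Varint 4: bytes[4:6] = F3 16 -> value 2931 (2 byte(s))
  byte[6]=0xC0 cont=1 payload=0x40=64: acc |= 64<<0 -> acc=64 shift=7
  byte[7]=0xDB cont=1 payload=0x5B=91: acc |= 91<<7 -> acc=11712 shift=14
  byte[8]=0x48 cont=0 payload=0x48=72: acc |= 72<<14 -> acc=1191360 shift=21 [end]
Varint 5: bytes[6:9] = C0 DB 48 -> value 1191360 (3 byte(s))
  byte[9]=0x8D cont=1 payload=0x0D=13: acc |= 13<<0 -> acc=13 shift=7
  byte[10]=0xE2 cont=1 payload=0x62=98: acc |= 98<<7 -> acc=12557 shift=14
  byte[11]=0x0E cont=0 payload=0x0E=14: acc |= 14<<14 -> acc=241933 shift=21 [end]
Varint 6: bytes[9:12] = 8D E2 0E -> value 241933 (3 byte(s))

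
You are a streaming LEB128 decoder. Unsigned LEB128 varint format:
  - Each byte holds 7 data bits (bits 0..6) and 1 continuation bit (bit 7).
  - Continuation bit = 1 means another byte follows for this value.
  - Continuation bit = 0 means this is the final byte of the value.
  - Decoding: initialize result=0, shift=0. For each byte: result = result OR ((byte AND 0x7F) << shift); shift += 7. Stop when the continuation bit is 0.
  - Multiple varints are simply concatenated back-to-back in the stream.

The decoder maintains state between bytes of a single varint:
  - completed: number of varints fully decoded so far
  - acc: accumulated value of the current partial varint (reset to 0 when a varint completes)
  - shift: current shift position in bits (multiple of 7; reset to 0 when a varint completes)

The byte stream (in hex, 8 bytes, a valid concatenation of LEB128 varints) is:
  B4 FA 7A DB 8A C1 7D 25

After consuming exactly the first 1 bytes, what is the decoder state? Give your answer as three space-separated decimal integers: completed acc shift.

byte[0]=0xB4 cont=1 payload=0x34: acc |= 52<<0 -> completed=0 acc=52 shift=7

Answer: 0 52 7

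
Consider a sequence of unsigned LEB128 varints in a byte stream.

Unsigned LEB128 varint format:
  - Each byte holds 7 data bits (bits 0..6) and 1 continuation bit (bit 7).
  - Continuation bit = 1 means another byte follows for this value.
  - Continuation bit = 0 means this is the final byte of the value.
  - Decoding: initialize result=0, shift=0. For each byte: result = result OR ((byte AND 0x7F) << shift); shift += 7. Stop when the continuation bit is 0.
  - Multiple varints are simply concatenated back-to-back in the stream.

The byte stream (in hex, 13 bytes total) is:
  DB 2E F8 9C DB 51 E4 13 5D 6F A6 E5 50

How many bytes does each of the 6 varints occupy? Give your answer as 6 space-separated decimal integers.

Answer: 2 4 2 1 1 3

Derivation:
  byte[0]=0xDB cont=1 payload=0x5B=91: acc |= 91<<0 -> acc=91 shift=7
  byte[1]=0x2E cont=0 payload=0x2E=46: acc |= 46<<7 -> acc=5979 shift=14 [end]
Varint 1: bytes[0:2] = DB 2E -> value 5979 (2 byte(s))
  byte[2]=0xF8 cont=1 payload=0x78=120: acc |= 120<<0 -> acc=120 shift=7
  byte[3]=0x9C cont=1 payload=0x1C=28: acc |= 28<<7 -> acc=3704 shift=14
  byte[4]=0xDB cont=1 payload=0x5B=91: acc |= 91<<14 -> acc=1494648 shift=21
  byte[5]=0x51 cont=0 payload=0x51=81: acc |= 81<<21 -> acc=171363960 shift=28 [end]
Varint 2: bytes[2:6] = F8 9C DB 51 -> value 171363960 (4 byte(s))
  byte[6]=0xE4 cont=1 payload=0x64=100: acc |= 100<<0 -> acc=100 shift=7
  byte[7]=0x13 cont=0 payload=0x13=19: acc |= 19<<7 -> acc=2532 shift=14 [end]
Varint 3: bytes[6:8] = E4 13 -> value 2532 (2 byte(s))
  byte[8]=0x5D cont=0 payload=0x5D=93: acc |= 93<<0 -> acc=93 shift=7 [end]
Varint 4: bytes[8:9] = 5D -> value 93 (1 byte(s))
  byte[9]=0x6F cont=0 payload=0x6F=111: acc |= 111<<0 -> acc=111 shift=7 [end]
Varint 5: bytes[9:10] = 6F -> value 111 (1 byte(s))
  byte[10]=0xA6 cont=1 payload=0x26=38: acc |= 38<<0 -> acc=38 shift=7
  byte[11]=0xE5 cont=1 payload=0x65=101: acc |= 101<<7 -> acc=12966 shift=14
  byte[12]=0x50 cont=0 payload=0x50=80: acc |= 80<<14 -> acc=1323686 shift=21 [end]
Varint 6: bytes[10:13] = A6 E5 50 -> value 1323686 (3 byte(s))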